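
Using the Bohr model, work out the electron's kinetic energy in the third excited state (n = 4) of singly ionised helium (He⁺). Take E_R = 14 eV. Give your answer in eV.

3.5 eV

For a Coulomb orbit the virial theorem gives K = −E_n.
E_n = −E_R·Z²/n², so K = E_R·Z²/n² = 14 × 2²/4² = 3.5 eV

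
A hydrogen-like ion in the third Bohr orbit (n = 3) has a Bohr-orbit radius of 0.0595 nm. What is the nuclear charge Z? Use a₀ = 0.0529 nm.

r_n = n²a₀/Z ⇒ Z = n²a₀/r = 3² × 0.0529 / 0.0595 ≈ 8.00
Z = 8

8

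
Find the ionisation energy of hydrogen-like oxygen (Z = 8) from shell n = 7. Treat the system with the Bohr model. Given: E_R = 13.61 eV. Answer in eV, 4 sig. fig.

E_n = −E_R·Z²/n² = −13.61 × 8²/7² eV = -17.78 eV
Ionisation energy = −E_n = 17.78 eV

17.78 eV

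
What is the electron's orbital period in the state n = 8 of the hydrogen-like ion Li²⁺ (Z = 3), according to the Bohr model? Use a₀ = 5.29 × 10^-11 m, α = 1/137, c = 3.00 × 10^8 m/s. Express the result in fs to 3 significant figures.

8.63 fs

r = n²a₀/Z = 8²·5.29 × 10^-11/3 = 1.13 × 10^-9 m
v = Zαc/n = 3·0.00730·3.00 × 10^8/8 = 8.21 × 10^5 m/s
T = 2πr/v = 8.63 × 10^-15 s = 8.63 fs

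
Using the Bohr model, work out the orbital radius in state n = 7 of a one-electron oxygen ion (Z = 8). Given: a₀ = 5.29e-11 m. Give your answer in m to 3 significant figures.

r_n = n²a₀/Z = 7² × 5.29e-11 / 8
    = 49 × 5.29e-11 / 8 = 3.24e-10 m

3.24e-10 m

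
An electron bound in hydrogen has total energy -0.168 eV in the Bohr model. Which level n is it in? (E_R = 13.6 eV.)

E_n = −E_R Z²/n² ⇒ n² = E_R Z²/(−E_n) = 13.6 × 1² / 0.168 ≈ 80.95
n = 9

9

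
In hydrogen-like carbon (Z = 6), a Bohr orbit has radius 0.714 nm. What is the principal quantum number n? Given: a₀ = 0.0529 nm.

9

r_n = n²a₀/Z ⇒ n² = rZ/a₀ = 0.714 × 6 / 0.0529 ≈ 80.98
n = 9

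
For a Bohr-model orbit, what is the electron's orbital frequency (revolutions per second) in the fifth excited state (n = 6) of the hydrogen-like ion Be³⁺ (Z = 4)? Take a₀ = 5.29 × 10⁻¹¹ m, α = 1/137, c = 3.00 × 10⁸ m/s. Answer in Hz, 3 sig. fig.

r = n²a₀/Z = 4.76 × 10⁻¹⁰ m, v = Zαc/n = 1.46 × 10⁶ m/s
f = v/(2πr) = 4.88 × 10¹⁴ Hz

4.88 × 10¹⁴ Hz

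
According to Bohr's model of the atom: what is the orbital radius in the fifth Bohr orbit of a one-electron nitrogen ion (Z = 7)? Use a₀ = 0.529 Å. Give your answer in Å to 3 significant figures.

r_n = n²a₀/Z = 5² × 0.529 / 7
    = 25 × 0.529 / 7 = 1.89 Å

1.89 Å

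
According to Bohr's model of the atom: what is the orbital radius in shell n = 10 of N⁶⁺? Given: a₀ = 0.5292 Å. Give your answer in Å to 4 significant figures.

7.560 Å

r_n = n²a₀/Z = 10² × 0.5292 / 7
    = 100 × 0.5292 / 7 = 7.560 Å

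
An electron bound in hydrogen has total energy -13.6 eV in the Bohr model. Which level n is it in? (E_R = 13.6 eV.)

1

E_n = −E_R Z²/n² ⇒ n² = E_R Z²/(−E_n) = 13.6 × 1² / 13.6 ≈ 1.00
n = 1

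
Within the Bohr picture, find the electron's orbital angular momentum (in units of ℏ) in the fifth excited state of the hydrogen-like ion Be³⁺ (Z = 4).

L_n = nℏ, so L/ℏ = n = 6.

6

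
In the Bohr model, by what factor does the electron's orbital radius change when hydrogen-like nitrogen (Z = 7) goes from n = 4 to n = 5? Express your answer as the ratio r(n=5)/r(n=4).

r ∝ Z^-1 · n^2; with Z fixed, r ∝ n^2.
r(n=5)/r(n=4) = (5/4)^2 = 25/16

25/16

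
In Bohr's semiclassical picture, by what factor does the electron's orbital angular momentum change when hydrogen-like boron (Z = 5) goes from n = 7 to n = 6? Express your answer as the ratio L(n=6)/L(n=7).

L = nℏ depends only on n, so L ∝ n.
L(n=6)/L(n=7) = (6/7)^1 = 6/7

6/7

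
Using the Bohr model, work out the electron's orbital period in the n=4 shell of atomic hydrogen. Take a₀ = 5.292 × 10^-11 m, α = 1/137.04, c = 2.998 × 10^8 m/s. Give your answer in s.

r = n²a₀/Z = 4²·5.292 × 10^-11/1 = 8.467 × 10^-10 m
v = Zαc/n = 1·0.007297·2.998 × 10^8/4 = 5.469 × 10^5 m/s
T = 2πr/v = 9.727 × 10^-15 s

9.727 × 10^-15 s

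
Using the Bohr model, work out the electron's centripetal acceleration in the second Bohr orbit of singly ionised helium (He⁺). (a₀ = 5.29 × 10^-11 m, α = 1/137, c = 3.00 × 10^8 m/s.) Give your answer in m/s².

4.53 × 10^22 m/s²

r = n²a₀/Z = 1.06 × 10^-10 m, v = Zαc/n = 2.19 × 10^6 m/s
a = v²/r = (2.19 × 10^6)² / 1.06 × 10^-10 = 4.53 × 10^22 m/s²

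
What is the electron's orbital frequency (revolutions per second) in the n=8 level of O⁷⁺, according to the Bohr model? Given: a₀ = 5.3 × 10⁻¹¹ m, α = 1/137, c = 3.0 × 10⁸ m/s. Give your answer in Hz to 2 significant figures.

8.2 × 10¹⁴ Hz

r = n²a₀/Z = 4.2 × 10⁻¹⁰ m, v = Zαc/n = 2.2 × 10⁶ m/s
f = v/(2πr) = 8.2 × 10¹⁴ Hz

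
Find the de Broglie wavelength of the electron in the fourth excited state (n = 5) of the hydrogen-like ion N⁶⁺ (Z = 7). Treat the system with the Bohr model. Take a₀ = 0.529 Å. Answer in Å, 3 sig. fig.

2.37 Å

The Bohr quantisation condition is nλ = 2πr_n.
r_n = n²a₀/Z = 1.89 Å
λ = 2πr_n/n = 2π·1.89/5 = 2.37 Å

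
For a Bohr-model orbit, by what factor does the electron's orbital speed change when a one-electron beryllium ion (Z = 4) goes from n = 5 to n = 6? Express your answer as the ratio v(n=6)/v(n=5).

5/6

v ∝ Z^1 · n^-1; with Z fixed, v ∝ n^-1.
v(n=6)/v(n=5) = (6/5)^-1 = 5/6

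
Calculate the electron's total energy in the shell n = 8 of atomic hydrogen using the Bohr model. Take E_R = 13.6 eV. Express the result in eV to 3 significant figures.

E_n = −E_R·Z²/n² = −13.6 × 1²/8² = -0.212 eV

-0.212 eV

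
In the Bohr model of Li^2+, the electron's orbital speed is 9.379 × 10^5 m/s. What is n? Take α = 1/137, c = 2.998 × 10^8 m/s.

7

v_n = Zαc/n ⇒ n = Zαc/v = 3 × 0.007299 × 2.998 × 10^8 / 9.379 × 10^5 ≈ 7.00
n = 7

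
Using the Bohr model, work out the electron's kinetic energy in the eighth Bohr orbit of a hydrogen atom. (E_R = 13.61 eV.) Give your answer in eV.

0.2127 eV

For a Coulomb orbit the virial theorem gives K = −E_n.
E_n = −E_R·Z²/n², so K = E_R·Z²/n² = 13.61 × 1²/8² = 0.2127 eV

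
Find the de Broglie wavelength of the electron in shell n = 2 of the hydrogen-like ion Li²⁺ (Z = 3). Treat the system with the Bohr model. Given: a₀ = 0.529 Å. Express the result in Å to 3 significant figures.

The Bohr quantisation condition is nλ = 2πr_n.
r_n = n²a₀/Z = 0.705 Å
λ = 2πr_n/n = 2π·0.705/2 = 2.22 Å

2.22 Å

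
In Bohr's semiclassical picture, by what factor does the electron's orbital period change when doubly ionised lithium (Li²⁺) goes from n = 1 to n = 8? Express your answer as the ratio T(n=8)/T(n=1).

T ∝ Z^-2 · n^3; with Z fixed, T ∝ n^3.
T(n=8)/T(n=1) = (8/1)^3 = 512

512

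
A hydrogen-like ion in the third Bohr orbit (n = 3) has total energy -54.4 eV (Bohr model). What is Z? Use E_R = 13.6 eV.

6

E_n = −E_R Z²/n² ⇒ Z² = −E_n n²/E_R = 54.4 × 3² / 13.6 ≈ 36.00
Z = 6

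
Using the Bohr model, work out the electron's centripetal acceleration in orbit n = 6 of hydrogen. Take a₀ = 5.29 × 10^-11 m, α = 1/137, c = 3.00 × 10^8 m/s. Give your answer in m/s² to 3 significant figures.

r = n²a₀/Z = 1.90 × 10^-9 m, v = Zαc/n = 3.65 × 10^5 m/s
a = v²/r = (3.65 × 10^5)² / 1.90 × 10^-9 = 6.99 × 10^19 m/s²

6.99 × 10^19 m/s²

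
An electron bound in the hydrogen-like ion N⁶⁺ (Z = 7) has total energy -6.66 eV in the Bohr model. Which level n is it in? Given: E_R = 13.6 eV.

E_n = −E_R Z²/n² ⇒ n² = E_R Z²/(−E_n) = 13.6 × 7² / 6.66 ≈ 100.06
n = 10

10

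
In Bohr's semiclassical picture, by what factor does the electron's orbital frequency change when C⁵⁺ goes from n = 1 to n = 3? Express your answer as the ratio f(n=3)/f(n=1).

1/27

f ∝ Z^2 · n^-3; with Z fixed, f ∝ n^-3.
f(n=3)/f(n=1) = (3/1)^-3 = 1/27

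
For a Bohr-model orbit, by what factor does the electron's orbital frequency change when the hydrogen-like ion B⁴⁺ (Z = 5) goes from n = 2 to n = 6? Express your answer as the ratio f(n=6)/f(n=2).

1/27

f ∝ Z^2 · n^-3; with Z fixed, f ∝ n^-3.
f(n=6)/f(n=2) = (6/2)^-3 = 1/27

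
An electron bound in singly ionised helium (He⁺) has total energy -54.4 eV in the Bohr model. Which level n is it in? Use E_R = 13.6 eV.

E_n = −E_R Z²/n² ⇒ n² = E_R Z²/(−E_n) = 13.6 × 2² / 54.4 ≈ 1.00
n = 1

1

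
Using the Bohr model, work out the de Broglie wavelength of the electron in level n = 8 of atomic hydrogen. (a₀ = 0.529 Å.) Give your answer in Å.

The Bohr quantisation condition is nλ = 2πr_n.
r_n = n²a₀/Z = 33.9 Å
λ = 2πr_n/n = 2π·33.9/8 = 26.6 Å

26.6 Å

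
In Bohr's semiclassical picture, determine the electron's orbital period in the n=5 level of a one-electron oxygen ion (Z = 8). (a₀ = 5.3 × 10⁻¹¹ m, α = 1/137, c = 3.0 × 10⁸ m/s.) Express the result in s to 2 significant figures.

r = n²a₀/Z = 5²·5.3 × 10⁻¹¹/8 = 1.7 × 10⁻¹⁰ m
v = Zαc/n = 8·0.0073·3.0 × 10⁸/5 = 3.5 × 10⁶ m/s
T = 2πr/v = 3.0 × 10⁻¹⁶ s

3.0 × 10⁻¹⁶ s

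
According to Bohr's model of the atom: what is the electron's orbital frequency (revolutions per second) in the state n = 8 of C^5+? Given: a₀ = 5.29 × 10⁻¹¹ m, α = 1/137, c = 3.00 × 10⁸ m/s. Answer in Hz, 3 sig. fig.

4.63 × 10¹⁴ Hz

r = n²a₀/Z = 5.64 × 10⁻¹⁰ m, v = Zαc/n = 1.64 × 10⁶ m/s
f = v/(2πr) = 4.63 × 10¹⁴ Hz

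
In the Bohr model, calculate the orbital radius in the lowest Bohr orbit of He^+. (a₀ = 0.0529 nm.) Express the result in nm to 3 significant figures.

r_n = n²a₀/Z = 1² × 0.0529 / 2
    = 1 × 0.0529 / 2 = 0.0265 nm

0.0265 nm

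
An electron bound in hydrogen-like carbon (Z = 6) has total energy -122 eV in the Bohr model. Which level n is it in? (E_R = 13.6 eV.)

2

E_n = −E_R Z²/n² ⇒ n² = E_R Z²/(−E_n) = 13.6 × 6² / 122 ≈ 4.01
n = 2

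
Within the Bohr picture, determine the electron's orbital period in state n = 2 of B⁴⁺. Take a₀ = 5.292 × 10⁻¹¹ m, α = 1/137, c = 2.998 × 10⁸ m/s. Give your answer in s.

4.862 × 10⁻¹⁷ s

r = n²a₀/Z = 2²·5.292 × 10⁻¹¹/5 = 4.234 × 10⁻¹¹ m
v = Zαc/n = 5·0.007299·2.998 × 10⁸/2 = 5.471 × 10⁶ m/s
T = 2πr/v = 4.862 × 10⁻¹⁷ s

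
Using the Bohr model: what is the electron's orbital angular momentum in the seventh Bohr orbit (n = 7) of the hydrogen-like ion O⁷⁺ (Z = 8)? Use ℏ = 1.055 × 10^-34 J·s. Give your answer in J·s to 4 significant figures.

7.385 × 10^-34 J·s

L_n = nℏ = 7 × 1.055 × 10^-34 = 7.385 × 10^-34 J·s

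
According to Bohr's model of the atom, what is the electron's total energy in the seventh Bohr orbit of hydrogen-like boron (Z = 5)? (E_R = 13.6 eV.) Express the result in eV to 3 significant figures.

-6.94 eV

E_n = −E_R·Z²/n² = −13.6 × 5²/7² = -6.94 eV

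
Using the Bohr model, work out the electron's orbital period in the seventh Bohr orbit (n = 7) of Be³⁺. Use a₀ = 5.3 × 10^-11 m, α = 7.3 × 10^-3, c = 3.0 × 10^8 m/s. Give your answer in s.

3.3 × 10^-15 s

r = n²a₀/Z = 7²·5.3 × 10^-11/4 = 6.5 × 10^-10 m
v = Zαc/n = 4·0.0073·3.0 × 10^8/7 = 1.3 × 10^6 m/s
T = 2πr/v = 3.3 × 10^-15 s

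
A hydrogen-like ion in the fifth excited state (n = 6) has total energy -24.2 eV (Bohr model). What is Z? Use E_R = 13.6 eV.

E_n = −E_R Z²/n² ⇒ Z² = −E_n n²/E_R = 24.2 × 6² / 13.6 ≈ 64.06
Z = 8

8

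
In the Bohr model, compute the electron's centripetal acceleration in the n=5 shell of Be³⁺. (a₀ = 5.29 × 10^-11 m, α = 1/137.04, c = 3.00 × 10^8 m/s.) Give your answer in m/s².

9.28 × 10^21 m/s²

r = n²a₀/Z = 3.31 × 10^-10 m, v = Zαc/n = 1.75 × 10^6 m/s
a = v²/r = (1.75 × 10^6)² / 3.31 × 10^-10 = 9.28 × 10^21 m/s²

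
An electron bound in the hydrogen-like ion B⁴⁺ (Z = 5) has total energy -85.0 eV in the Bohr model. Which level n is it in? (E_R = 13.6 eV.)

E_n = −E_R Z²/n² ⇒ n² = E_R Z²/(−E_n) = 13.6 × 5² / 85.0 ≈ 4.00
n = 2

2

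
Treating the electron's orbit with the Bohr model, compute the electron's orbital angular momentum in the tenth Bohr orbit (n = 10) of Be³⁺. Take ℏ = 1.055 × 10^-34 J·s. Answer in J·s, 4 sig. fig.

1.055 × 10^-33 J·s

L_n = nℏ = 10 × 1.055 × 10^-34 = 1.055 × 10^-33 J·s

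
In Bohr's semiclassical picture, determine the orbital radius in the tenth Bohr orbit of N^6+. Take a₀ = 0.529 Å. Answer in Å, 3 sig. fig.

r_n = n²a₀/Z = 10² × 0.529 / 7
    = 100 × 0.529 / 7 = 7.56 Å

7.56 Å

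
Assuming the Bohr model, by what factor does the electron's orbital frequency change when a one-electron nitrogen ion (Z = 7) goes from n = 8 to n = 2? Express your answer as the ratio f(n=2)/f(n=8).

f ∝ Z^2 · n^-3; with Z fixed, f ∝ n^-3.
f(n=2)/f(n=8) = (2/8)^-3 = 64

64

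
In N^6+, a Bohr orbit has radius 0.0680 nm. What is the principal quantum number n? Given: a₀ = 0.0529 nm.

3

r_n = n²a₀/Z ⇒ n² = rZ/a₀ = 0.0680 × 7 / 0.0529 ≈ 9.00
n = 3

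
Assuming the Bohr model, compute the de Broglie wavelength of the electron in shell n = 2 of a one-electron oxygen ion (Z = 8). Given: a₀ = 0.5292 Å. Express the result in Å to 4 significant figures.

The Bohr quantisation condition is nλ = 2πr_n.
r_n = n²a₀/Z = 0.2646 Å
λ = 2πr_n/n = 2π·0.2646/2 = 0.8313 Å

0.8313 Å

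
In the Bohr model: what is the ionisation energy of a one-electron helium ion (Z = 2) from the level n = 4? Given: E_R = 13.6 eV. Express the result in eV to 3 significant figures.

E_n = −E_R·Z²/n² = −13.6 × 2²/4² eV = -3.40 eV
Ionisation energy = −E_n = 3.40 eV

3.40 eV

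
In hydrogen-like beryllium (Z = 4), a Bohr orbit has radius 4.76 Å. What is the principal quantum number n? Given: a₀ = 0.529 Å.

r_n = n²a₀/Z ⇒ n² = rZ/a₀ = 4.76 × 4 / 0.529 ≈ 35.99
n = 6

6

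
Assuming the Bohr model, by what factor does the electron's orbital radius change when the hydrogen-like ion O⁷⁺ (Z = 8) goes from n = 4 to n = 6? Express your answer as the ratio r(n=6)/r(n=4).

9/4

r ∝ Z^-1 · n^2; with Z fixed, r ∝ n^2.
r(n=6)/r(n=4) = (6/4)^2 = 9/4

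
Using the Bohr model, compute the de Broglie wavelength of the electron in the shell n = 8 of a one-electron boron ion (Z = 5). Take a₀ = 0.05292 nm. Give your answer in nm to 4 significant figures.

The Bohr quantisation condition is nλ = 2πr_n.
r_n = n²a₀/Z = 0.6774 nm
λ = 2πr_n/n = 2π·0.6774/8 = 0.5320 nm

0.5320 nm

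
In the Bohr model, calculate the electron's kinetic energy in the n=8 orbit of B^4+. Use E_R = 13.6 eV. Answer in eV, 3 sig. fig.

For a Coulomb orbit the virial theorem gives K = −E_n.
E_n = −E_R·Z²/n², so K = E_R·Z²/n² = 13.6 × 5²/8² = 5.31 eV

5.31 eV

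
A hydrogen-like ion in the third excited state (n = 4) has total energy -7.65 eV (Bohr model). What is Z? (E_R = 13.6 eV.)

3

E_n = −E_R Z²/n² ⇒ Z² = −E_n n²/E_R = 7.65 × 4² / 13.6 ≈ 9.00
Z = 3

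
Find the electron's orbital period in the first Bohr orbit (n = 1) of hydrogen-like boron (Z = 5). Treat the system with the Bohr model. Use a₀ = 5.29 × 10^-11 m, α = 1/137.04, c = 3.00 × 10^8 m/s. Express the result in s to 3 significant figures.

r = n²a₀/Z = 1²·5.29 × 10^-11/5 = 1.06 × 10^-11 m
v = Zαc/n = 5·0.00730·3.00 × 10^8/1 = 1.09 × 10^7 m/s
T = 2πr/v = 6.07 × 10^-18 s

6.07 × 10^-18 s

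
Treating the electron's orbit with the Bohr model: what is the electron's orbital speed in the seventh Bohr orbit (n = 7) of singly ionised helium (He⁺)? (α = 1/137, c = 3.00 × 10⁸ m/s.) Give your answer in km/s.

v_n = Zαc/n = 2 × 0.00730 × 3.00 × 10⁸ / 7
    = 626 km/s

626 km/s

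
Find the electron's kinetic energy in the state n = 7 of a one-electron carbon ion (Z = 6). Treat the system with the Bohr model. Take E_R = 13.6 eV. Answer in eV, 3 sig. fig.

9.99 eV

For a Coulomb orbit the virial theorem gives K = −E_n.
E_n = −E_R·Z²/n², so K = E_R·Z²/n² = 13.6 × 6²/7² = 9.99 eV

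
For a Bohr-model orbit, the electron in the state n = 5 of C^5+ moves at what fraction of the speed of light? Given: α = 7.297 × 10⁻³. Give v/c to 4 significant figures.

v_n = Zαc/n, so v/c = Zα/n = 6 × 0.007297 / 5 = 0.008756

0.008756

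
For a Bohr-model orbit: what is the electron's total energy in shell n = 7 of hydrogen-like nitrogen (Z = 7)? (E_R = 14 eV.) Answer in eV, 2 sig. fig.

E_n = −E_R·Z²/n² = −14 × 7²/7² = -14 eV

-14 eV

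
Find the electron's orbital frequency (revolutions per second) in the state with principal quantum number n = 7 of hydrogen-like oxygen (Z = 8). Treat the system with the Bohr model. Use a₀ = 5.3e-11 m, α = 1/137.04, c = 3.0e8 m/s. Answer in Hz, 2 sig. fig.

1.2e15 Hz

r = n²a₀/Z = 3.2e-10 m, v = Zαc/n = 2.5e6 m/s
f = v/(2πr) = 1.2e15 Hz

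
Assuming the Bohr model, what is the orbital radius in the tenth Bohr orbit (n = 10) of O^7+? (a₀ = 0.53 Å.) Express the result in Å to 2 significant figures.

6.6 Å

r_n = n²a₀/Z = 10² × 0.53 / 8
    = 100 × 0.53 / 8 = 6.6 Å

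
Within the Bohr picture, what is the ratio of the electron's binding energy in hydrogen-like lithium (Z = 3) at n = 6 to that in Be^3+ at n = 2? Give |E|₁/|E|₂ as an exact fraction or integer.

|E| ∝ Z^2 · n^-2
|E|₁/|E|₂ = (3/4)^2 · (6/2)^-2 = 1/16

1/16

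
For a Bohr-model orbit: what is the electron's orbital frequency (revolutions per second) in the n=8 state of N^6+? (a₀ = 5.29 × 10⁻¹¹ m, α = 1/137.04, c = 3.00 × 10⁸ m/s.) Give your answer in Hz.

6.30 × 10¹⁴ Hz

r = n²a₀/Z = 4.84 × 10⁻¹⁰ m, v = Zαc/n = 1.92 × 10⁶ m/s
f = v/(2πr) = 6.30 × 10¹⁴ Hz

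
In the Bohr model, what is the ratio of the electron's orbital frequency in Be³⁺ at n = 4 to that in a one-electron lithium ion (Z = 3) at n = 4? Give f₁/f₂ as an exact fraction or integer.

f ∝ Z^2 · n^-3
f₁/f₂ = (4/3)^2 · (4/4)^-3 = 16/9

16/9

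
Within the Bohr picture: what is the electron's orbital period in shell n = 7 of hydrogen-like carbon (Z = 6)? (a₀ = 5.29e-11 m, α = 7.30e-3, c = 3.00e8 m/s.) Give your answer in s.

r = n²a₀/Z = 7²·5.29e-11/6 = 4.32e-10 m
v = Zαc/n = 6·0.00730·3.00e8/7 = 1.88e6 m/s
T = 2πr/v = 1.45e-15 s

1.45e-15 s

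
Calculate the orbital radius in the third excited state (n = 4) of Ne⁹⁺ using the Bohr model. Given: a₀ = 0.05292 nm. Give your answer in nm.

r_n = n²a₀/Z = 4² × 0.05292 / 10
    = 16 × 0.05292 / 10 = 0.08467 nm

0.08467 nm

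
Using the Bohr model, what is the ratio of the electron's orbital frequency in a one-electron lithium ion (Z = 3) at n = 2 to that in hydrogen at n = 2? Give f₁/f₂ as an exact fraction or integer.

f ∝ Z^2 · n^-3
f₁/f₂ = (3/1)^2 · (2/2)^-3 = 9

9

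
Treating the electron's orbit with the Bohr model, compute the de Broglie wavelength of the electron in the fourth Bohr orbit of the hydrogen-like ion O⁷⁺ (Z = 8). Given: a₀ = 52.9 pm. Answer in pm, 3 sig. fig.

The Bohr quantisation condition is nλ = 2πr_n.
r_n = n²a₀/Z = 106 pm
λ = 2πr_n/n = 2π·106/4 = 166 pm

166 pm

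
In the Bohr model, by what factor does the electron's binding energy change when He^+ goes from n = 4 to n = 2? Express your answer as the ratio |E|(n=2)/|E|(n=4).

4

|E| ∝ Z^2 · n^-2; with Z fixed, |E| ∝ n^-2.
|E|(n=2)/|E|(n=4) = (2/4)^-2 = 4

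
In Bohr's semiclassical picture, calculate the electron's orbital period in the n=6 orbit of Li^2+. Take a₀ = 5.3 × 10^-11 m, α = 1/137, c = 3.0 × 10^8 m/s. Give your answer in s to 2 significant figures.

r = n²a₀/Z = 6²·5.3 × 10^-11/3 = 6.4 × 10^-10 m
v = Zαc/n = 3·0.0073·3.0 × 10^8/6 = 1.1 × 10^6 m/s
T = 2πr/v = 3.6 × 10^-15 s

3.6 × 10^-15 s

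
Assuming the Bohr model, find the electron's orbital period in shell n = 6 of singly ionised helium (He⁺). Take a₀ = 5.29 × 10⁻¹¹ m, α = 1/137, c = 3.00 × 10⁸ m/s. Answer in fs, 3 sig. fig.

8.20 fs

r = n²a₀/Z = 6²·5.29 × 10⁻¹¹/2 = 9.52 × 10⁻¹⁰ m
v = Zαc/n = 2·0.00730·3.00 × 10⁸/6 = 7.30 × 10⁵ m/s
T = 2πr/v = 8.20 × 10⁻¹⁵ s = 8.20 fs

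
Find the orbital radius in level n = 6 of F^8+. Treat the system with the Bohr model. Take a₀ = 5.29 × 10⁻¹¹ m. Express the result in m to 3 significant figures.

r_n = n²a₀/Z = 6² × 5.29 × 10⁻¹¹ / 9
    = 36 × 5.29 × 10⁻¹¹ / 9 = 2.12 × 10⁻¹⁰ m

2.12 × 10⁻¹⁰ m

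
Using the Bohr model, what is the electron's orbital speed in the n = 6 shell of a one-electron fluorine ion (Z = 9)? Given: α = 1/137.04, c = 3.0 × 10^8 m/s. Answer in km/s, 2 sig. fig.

3300 km/s

v_n = Zαc/n = 9 × 0.0073 × 3.0 × 10^8 / 6
    = 3300 km/s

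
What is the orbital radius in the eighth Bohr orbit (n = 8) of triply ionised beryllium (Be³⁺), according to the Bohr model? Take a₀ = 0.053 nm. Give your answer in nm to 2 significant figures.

r_n = n²a₀/Z = 8² × 0.053 / 4
    = 64 × 0.053 / 4 = 0.85 nm

0.85 nm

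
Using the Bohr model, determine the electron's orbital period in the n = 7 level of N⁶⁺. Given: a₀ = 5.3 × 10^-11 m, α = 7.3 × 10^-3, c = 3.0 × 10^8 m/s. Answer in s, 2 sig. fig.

1.1 × 10^-15 s

r = n²a₀/Z = 7²·5.3 × 10^-11/7 = 3.7 × 10^-10 m
v = Zαc/n = 7·0.0073·3.0 × 10^8/7 = 2.2 × 10^6 m/s
T = 2πr/v = 1.1 × 10^-15 s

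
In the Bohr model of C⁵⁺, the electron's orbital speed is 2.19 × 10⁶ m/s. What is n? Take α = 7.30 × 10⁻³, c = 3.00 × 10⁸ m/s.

6

v_n = Zαc/n ⇒ n = Zαc/v = 6 × 0.00730 × 3.00 × 10⁸ / 2.19 × 10⁶ ≈ 6.00
n = 6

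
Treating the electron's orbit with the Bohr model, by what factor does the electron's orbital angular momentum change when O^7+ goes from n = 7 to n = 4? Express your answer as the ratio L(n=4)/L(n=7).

L = nℏ depends only on n, so L ∝ n.
L(n=4)/L(n=7) = (4/7)^1 = 4/7

4/7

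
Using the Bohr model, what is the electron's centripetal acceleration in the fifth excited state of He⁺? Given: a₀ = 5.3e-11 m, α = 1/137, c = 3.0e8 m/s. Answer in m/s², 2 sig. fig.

r = n²a₀/Z = 9.5e-10 m, v = Zαc/n = 7.3e5 m/s
a = v²/r = (7.3e5)² / 9.5e-10 = 5.6e20 m/s²

5.6e20 m/s²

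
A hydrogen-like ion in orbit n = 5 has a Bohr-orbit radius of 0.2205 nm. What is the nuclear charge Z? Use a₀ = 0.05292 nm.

r_n = n²a₀/Z ⇒ Z = n²a₀/r = 5² × 0.05292 / 0.2205 ≈ 6.00
Z = 6

6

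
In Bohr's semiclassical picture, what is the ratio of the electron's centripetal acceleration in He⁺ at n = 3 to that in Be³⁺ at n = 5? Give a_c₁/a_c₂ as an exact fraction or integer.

625/648

a_c ∝ Z^3 · n^-4
a_c₁/a_c₂ = (2/4)^3 · (3/5)^-4 = 625/648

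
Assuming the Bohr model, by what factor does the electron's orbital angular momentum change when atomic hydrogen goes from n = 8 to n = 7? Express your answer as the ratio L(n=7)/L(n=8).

L = nℏ depends only on n, so L ∝ n.
L(n=7)/L(n=8) = (7/8)^1 = 7/8

7/8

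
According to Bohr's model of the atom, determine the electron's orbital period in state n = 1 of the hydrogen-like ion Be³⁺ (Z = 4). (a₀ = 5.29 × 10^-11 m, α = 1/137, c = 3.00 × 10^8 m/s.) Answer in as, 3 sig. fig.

r = n²a₀/Z = 1²·5.29 × 10^-11/4 = 1.32 × 10^-11 m
v = Zαc/n = 4·0.00730·3.00 × 10^8/1 = 8.76 × 10^6 m/s
T = 2πr/v = 9.49 × 10^-18 s = 9.49 as

9.49 as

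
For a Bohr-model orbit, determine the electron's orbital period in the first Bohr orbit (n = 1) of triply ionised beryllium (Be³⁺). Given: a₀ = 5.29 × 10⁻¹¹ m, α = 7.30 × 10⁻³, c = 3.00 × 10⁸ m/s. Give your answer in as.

9.49 as

r = n²a₀/Z = 1²·5.29 × 10⁻¹¹/4 = 1.32 × 10⁻¹¹ m
v = Zαc/n = 4·0.00730·3.00 × 10⁸/1 = 8.76 × 10⁶ m/s
T = 2πr/v = 9.49 × 10⁻¹⁸ s = 9.49 as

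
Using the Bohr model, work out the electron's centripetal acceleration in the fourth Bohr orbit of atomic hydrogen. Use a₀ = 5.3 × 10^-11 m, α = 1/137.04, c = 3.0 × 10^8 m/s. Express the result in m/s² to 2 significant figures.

3.5 × 10^20 m/s²

r = n²a₀/Z = 8.5 × 10^-10 m, v = Zαc/n = 5.5 × 10^5 m/s
a = v²/r = (5.5 × 10^5)² / 8.5 × 10^-10 = 3.5 × 10^20 m/s²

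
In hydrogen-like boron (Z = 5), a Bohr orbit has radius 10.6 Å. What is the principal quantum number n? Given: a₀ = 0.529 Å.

10

r_n = n²a₀/Z ⇒ n² = rZ/a₀ = 10.6 × 5 / 0.529 ≈ 100.19
n = 10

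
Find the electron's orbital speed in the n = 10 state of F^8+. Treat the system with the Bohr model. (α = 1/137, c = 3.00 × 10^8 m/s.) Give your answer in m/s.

v_n = Zαc/n = 9 × 0.00730 × 3.00 × 10^8 / 10
    = 1.97 × 10^6 m/s

1.97 × 10^6 m/s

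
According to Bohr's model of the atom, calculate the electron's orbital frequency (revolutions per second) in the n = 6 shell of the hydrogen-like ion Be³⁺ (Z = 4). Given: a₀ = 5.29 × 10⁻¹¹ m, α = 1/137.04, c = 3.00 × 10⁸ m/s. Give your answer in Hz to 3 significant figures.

r = n²a₀/Z = 4.76 × 10⁻¹⁰ m, v = Zαc/n = 1.46 × 10⁶ m/s
f = v/(2πr) = 4.88 × 10¹⁴ Hz

4.88 × 10¹⁴ Hz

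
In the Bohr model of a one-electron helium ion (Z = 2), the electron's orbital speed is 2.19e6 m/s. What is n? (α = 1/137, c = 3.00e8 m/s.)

v_n = Zαc/n ⇒ n = Zαc/v = 2 × 0.00730 × 3.00e8 / 2.19e6 ≈ 2.00
n = 2

2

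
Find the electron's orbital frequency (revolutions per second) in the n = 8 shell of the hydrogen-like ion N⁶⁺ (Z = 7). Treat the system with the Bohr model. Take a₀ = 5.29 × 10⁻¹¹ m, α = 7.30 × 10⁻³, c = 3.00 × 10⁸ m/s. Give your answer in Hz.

6.31 × 10¹⁴ Hz

r = n²a₀/Z = 4.84 × 10⁻¹⁰ m, v = Zαc/n = 1.92 × 10⁶ m/s
f = v/(2πr) = 6.31 × 10¹⁴ Hz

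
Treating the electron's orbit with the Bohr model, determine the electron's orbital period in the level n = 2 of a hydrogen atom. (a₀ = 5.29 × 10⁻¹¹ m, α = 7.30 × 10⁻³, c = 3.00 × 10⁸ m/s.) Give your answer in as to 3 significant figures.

1210 as

r = n²a₀/Z = 2²·5.29 × 10⁻¹¹/1 = 2.12 × 10⁻¹⁰ m
v = Zαc/n = 1·0.00730·3.00 × 10⁸/2 = 1.09 × 10⁶ m/s
T = 2πr/v = 1.21 × 10⁻¹⁵ s = 1210 as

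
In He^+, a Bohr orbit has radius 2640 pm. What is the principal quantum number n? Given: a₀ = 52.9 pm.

10

r_n = n²a₀/Z ⇒ n² = rZ/a₀ = 2640 × 2 / 52.9 ≈ 99.81
n = 10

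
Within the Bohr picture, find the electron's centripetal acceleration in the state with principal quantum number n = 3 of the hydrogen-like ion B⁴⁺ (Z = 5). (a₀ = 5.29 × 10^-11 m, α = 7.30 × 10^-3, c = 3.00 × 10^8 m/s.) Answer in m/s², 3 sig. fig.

1.40 × 10^23 m/s²

r = n²a₀/Z = 9.52 × 10^-11 m, v = Zαc/n = 3.65 × 10^6 m/s
a = v²/r = (3.65 × 10^6)² / 9.52 × 10^-11 = 1.40 × 10^23 m/s²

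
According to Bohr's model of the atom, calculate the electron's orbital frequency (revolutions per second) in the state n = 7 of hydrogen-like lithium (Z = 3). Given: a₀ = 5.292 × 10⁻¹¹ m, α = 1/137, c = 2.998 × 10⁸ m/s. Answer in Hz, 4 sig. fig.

1.727 × 10¹⁴ Hz

r = n²a₀/Z = 8.644 × 10⁻¹⁰ m, v = Zαc/n = 9.379 × 10⁵ m/s
f = v/(2πr) = 1.727 × 10¹⁴ Hz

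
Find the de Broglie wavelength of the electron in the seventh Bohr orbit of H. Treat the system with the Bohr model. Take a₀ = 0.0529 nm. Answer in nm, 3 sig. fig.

2.33 nm

The Bohr quantisation condition is nλ = 2πr_n.
r_n = n²a₀/Z = 2.59 nm
λ = 2πr_n/n = 2π·2.59/7 = 2.33 nm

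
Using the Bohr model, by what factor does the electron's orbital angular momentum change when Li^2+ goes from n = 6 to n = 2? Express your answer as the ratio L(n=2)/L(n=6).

1/3

L = nℏ depends only on n, so L ∝ n.
L(n=2)/L(n=6) = (2/6)^1 = 1/3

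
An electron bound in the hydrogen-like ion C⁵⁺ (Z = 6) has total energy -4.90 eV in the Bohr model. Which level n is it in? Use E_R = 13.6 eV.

10

E_n = −E_R Z²/n² ⇒ n² = E_R Z²/(−E_n) = 13.6 × 6² / 4.90 ≈ 99.92
n = 10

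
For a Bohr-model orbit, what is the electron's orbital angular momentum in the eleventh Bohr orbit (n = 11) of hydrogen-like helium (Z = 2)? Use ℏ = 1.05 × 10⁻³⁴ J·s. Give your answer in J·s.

L_n = nℏ = 11 × 1.05 × 10⁻³⁴ = 1.16 × 10⁻³³ J·s

1.16 × 10⁻³³ J·s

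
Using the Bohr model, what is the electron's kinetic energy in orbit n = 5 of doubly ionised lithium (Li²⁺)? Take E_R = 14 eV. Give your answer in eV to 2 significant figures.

For a Coulomb orbit the virial theorem gives K = −E_n.
E_n = −E_R·Z²/n², so K = E_R·Z²/n² = 14 × 3²/5² = 5.0 eV

5.0 eV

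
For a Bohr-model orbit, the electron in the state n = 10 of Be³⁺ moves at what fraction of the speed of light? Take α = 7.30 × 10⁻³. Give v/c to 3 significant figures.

0.00292

v_n = Zαc/n, so v/c = Zα/n = 4 × 0.00730 / 10 = 0.00292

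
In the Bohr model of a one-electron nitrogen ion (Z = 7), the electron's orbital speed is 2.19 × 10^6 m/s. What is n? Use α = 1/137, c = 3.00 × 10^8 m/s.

7

v_n = Zαc/n ⇒ n = Zαc/v = 7 × 0.00730 × 3.00 × 10^8 / 2.19 × 10^6 ≈ 7.00
n = 7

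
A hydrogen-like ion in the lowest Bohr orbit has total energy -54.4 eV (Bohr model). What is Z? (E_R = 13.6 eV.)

2

E_n = −E_R Z²/n² ⇒ Z² = −E_n n²/E_R = 54.4 × 1² / 13.6 ≈ 4.00
Z = 2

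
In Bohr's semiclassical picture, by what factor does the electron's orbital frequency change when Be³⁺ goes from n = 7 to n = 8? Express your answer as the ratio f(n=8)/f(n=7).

343/512

f ∝ Z^2 · n^-3; with Z fixed, f ∝ n^-3.
f(n=8)/f(n=7) = (8/7)^-3 = 343/512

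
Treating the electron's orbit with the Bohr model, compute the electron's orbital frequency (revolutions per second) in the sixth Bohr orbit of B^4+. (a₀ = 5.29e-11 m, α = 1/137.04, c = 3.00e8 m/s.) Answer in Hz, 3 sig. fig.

7.62e14 Hz

r = n²a₀/Z = 3.81e-10 m, v = Zαc/n = 1.82e6 m/s
f = v/(2πr) = 7.62e14 Hz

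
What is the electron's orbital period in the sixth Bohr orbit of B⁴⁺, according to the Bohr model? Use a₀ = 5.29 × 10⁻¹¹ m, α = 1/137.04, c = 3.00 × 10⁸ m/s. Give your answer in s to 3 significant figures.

1.31 × 10⁻¹⁵ s

r = n²a₀/Z = 6²·5.29 × 10⁻¹¹/5 = 3.81 × 10⁻¹⁰ m
v = Zαc/n = 5·0.00730·3.00 × 10⁸/6 = 1.82 × 10⁶ m/s
T = 2πr/v = 1.31 × 10⁻¹⁵ s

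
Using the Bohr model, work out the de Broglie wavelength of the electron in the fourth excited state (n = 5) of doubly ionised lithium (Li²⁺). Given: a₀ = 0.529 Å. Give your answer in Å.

5.54 Å

The Bohr quantisation condition is nλ = 2πr_n.
r_n = n²a₀/Z = 4.41 Å
λ = 2πr_n/n = 2π·4.41/5 = 5.54 Å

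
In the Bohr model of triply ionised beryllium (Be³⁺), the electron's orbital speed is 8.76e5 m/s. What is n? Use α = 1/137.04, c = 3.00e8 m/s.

10

v_n = Zαc/n ⇒ n = Zαc/v = 4 × 0.00730 × 3.00e8 / 8.76e5 ≈ 10.00
n = 10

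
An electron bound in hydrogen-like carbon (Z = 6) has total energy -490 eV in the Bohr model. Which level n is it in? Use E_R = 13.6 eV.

E_n = −E_R Z²/n² ⇒ n² = E_R Z²/(−E_n) = 13.6 × 6² / 490 ≈ 1.00
n = 1

1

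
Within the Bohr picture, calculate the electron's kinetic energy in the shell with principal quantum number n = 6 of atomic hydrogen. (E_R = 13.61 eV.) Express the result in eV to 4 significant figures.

For a Coulomb orbit the virial theorem gives K = −E_n.
E_n = −E_R·Z²/n², so K = E_R·Z²/n² = 13.61 × 1²/6² = 0.3781 eV

0.3781 eV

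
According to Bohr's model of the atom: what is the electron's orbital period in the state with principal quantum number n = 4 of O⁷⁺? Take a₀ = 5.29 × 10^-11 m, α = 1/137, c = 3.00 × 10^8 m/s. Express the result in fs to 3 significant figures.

0.152 fs

r = n²a₀/Z = 4²·5.29 × 10^-11/8 = 1.06 × 10^-10 m
v = Zαc/n = 8·0.00730·3.00 × 10^8/4 = 4.38 × 10^6 m/s
T = 2πr/v = 1.52 × 10^-16 s = 0.152 fs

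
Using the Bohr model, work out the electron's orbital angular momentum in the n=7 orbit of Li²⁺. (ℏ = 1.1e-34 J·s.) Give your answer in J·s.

7.7e-34 J·s

L_n = nℏ = 7 × 1.1e-34 = 7.7e-34 J·s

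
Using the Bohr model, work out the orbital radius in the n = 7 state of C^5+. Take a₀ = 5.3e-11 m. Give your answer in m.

4.3e-10 m

r_n = n²a₀/Z = 7² × 5.3e-11 / 6
    = 49 × 5.3e-11 / 6 = 4.3e-10 m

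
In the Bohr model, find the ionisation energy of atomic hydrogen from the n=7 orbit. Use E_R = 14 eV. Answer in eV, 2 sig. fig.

0.29 eV

E_n = −E_R·Z²/n² = −14 × 1²/7² eV = -0.29 eV
Ionisation energy = −E_n = 0.29 eV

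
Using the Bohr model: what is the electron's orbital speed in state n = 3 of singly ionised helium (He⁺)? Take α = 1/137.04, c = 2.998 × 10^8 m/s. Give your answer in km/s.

1458 km/s

v_n = Zαc/n = 2 × 0.007297 × 2.998 × 10^8 / 3
    = 1458 km/s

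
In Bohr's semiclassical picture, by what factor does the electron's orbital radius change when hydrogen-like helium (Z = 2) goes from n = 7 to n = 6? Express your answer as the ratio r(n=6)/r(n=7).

36/49

r ∝ Z^-1 · n^2; with Z fixed, r ∝ n^2.
r(n=6)/r(n=7) = (6/7)^2 = 36/49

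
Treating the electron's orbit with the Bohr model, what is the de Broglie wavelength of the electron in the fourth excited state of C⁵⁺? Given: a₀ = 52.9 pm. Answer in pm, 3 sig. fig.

The Bohr quantisation condition is nλ = 2πr_n.
r_n = n²a₀/Z = 220 pm
λ = 2πr_n/n = 2π·220/5 = 277 pm

277 pm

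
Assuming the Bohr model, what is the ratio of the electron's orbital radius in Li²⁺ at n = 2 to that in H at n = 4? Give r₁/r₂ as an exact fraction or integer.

r ∝ Z^-1 · n^2
r₁/r₂ = (3/1)^-1 · (2/4)^2 = 1/12

1/12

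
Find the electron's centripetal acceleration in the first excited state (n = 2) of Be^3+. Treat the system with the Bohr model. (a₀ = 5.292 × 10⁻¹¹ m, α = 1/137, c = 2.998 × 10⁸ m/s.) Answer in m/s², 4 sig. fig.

3.620 × 10²³ m/s²

r = n²a₀/Z = 5.292 × 10⁻¹¹ m, v = Zαc/n = 4.377 × 10⁶ m/s
a = v²/r = (4.377 × 10⁶)² / 5.292 × 10⁻¹¹ = 3.620 × 10²³ m/s²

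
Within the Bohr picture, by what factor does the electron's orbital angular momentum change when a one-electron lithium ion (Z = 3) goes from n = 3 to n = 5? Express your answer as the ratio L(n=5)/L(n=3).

5/3

L = nℏ depends only on n, so L ∝ n.
L(n=5)/L(n=3) = (5/3)^1 = 5/3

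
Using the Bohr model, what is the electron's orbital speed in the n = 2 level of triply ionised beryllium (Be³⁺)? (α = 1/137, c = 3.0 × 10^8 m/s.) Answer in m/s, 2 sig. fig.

v_n = Zαc/n = 4 × 0.0073 × 3.0 × 10^8 / 2
    = 4.4 × 10^6 m/s

4.4 × 10^6 m/s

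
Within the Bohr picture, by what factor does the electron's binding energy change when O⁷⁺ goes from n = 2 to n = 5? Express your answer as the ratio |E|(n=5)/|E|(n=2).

|E| ∝ Z^2 · n^-2; with Z fixed, |E| ∝ n^-2.
|E|(n=5)/|E|(n=2) = (5/2)^-2 = 4/25

4/25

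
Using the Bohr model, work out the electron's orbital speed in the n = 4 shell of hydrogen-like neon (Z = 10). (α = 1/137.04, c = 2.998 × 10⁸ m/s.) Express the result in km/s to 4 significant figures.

v_n = Zαc/n = 10 × 0.007297 × 2.998 × 10⁸ / 4
    = 5469 km/s

5469 km/s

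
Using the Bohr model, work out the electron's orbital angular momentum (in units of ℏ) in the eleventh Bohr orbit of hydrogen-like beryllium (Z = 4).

11

L_n = nℏ, so L/ℏ = n = 11.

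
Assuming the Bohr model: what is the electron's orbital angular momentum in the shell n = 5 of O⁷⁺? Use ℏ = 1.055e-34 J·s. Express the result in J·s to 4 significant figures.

5.275e-34 J·s

L_n = nℏ = 5 × 1.055e-34 = 5.275e-34 J·s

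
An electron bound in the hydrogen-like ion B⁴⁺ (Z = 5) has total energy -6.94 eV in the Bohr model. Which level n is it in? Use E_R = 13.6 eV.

7

E_n = −E_R Z²/n² ⇒ n² = E_R Z²/(−E_n) = 13.6 × 5² / 6.94 ≈ 48.99
n = 7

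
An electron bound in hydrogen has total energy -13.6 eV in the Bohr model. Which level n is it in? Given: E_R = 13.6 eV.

1

E_n = −E_R Z²/n² ⇒ n² = E_R Z²/(−E_n) = 13.6 × 1² / 13.6 ≈ 1.00
n = 1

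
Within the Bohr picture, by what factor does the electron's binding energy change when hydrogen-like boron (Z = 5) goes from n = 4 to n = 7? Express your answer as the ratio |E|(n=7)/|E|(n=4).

16/49

|E| ∝ Z^2 · n^-2; with Z fixed, |E| ∝ n^-2.
|E|(n=7)/|E|(n=4) = (7/4)^-2 = 16/49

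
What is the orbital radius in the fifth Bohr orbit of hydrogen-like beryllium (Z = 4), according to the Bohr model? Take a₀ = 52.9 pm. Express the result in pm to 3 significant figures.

r_n = n²a₀/Z = 5² × 52.9 / 4
    = 25 × 52.9 / 4 = 331 pm

331 pm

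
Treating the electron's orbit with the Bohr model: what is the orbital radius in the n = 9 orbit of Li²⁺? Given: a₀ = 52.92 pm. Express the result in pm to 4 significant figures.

r_n = n²a₀/Z = 9² × 52.92 / 3
    = 81 × 52.92 / 3 = 1429 pm

1429 pm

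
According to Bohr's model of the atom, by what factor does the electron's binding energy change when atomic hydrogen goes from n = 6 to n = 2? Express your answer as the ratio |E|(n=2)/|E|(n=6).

9

|E| ∝ Z^2 · n^-2; with Z fixed, |E| ∝ n^-2.
|E|(n=2)/|E|(n=6) = (2/6)^-2 = 9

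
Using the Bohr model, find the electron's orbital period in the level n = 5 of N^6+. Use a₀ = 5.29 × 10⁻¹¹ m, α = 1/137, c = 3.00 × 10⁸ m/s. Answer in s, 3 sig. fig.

r = n²a₀/Z = 5²·5.29 × 10⁻¹¹/7 = 1.89 × 10⁻¹⁰ m
v = Zαc/n = 7·0.00730·3.00 × 10⁸/5 = 3.07 × 10⁶ m/s
T = 2πr/v = 3.87 × 10⁻¹⁶ s

3.87 × 10⁻¹⁶ s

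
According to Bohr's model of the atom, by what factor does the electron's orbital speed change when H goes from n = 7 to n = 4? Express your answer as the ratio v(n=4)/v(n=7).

v ∝ Z^1 · n^-1; with Z fixed, v ∝ n^-1.
v(n=4)/v(n=7) = (4/7)^-1 = 7/4

7/4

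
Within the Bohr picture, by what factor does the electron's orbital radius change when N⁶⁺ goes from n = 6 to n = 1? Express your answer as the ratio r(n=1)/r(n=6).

1/36

r ∝ Z^-1 · n^2; with Z fixed, r ∝ n^2.
r(n=1)/r(n=6) = (1/6)^2 = 1/36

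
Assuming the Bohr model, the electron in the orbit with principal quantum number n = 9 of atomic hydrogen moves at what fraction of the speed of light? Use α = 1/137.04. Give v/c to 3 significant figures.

0.000811

v_n = Zαc/n, so v/c = Zα/n = 1 × 0.00730 / 9 = 0.000811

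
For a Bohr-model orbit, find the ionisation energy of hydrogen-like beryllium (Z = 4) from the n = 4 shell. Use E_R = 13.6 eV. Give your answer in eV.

13.6 eV

E_n = −E_R·Z²/n² = −13.6 × 4²/4² eV = -13.6 eV
Ionisation energy = −E_n = 13.6 eV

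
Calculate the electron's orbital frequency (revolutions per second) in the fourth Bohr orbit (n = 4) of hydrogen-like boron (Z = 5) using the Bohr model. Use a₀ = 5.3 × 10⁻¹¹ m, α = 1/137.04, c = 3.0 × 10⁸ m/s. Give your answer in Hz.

2.6 × 10¹⁵ Hz

r = n²a₀/Z = 1.7 × 10⁻¹⁰ m, v = Zαc/n = 2.7 × 10⁶ m/s
f = v/(2πr) = 2.6 × 10¹⁵ Hz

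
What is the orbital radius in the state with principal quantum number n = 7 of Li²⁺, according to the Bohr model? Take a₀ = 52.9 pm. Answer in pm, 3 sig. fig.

864 pm

r_n = n²a₀/Z = 7² × 52.9 / 3
    = 49 × 52.9 / 3 = 864 pm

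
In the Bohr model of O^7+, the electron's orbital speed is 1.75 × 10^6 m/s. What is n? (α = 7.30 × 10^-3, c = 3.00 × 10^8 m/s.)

10

v_n = Zαc/n ⇒ n = Zαc/v = 8 × 0.00730 × 3.00 × 10^8 / 1.75 × 10^6 ≈ 10.01
n = 10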